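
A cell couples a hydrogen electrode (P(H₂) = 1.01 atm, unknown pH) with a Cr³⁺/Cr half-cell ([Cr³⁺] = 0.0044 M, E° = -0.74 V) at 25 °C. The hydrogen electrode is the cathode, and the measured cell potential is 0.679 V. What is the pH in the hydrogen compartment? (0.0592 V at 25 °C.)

E°_cell = 0.74 V and n = 6.
log Q = n(E° − E)/0.0592 = 6×(0.74 − 0.679)/0.0592 = 6.182.
With Q = [Cr³⁺]^2·P(H₂)^3 / [H⁺]^6, solving for [H⁺] gives log[H⁺] = -1.814, so pH = 1.81.

pH = 1.81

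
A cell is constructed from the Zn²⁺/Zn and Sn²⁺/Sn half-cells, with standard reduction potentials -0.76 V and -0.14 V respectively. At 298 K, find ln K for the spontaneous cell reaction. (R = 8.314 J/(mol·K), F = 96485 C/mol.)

ln K = 48.3

E°_cell = -0.14 − (-0.76) = 0.62 V, with n = 2 electrons transferred.
At equilibrium E = 0, so the Nernst equation gives ln K = nFE°/RT = (2)(96485)(0.62)/((8.314)(298)) = 48.29.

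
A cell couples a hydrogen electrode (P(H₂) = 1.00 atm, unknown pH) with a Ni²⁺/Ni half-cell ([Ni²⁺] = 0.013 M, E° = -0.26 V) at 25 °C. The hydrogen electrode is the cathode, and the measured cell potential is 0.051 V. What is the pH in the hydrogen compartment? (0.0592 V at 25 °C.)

E°_cell = 0.26 V and n = 2.
log Q = n(E° − E)/0.0592 = 2×(0.26 − 0.051)/0.0592 = 7.061.
With Q = [Ni²⁺]·P(H₂) / [H⁺]^2, solving for [H⁺] gives log[H⁺] = -4.473, so pH = 4.47.

pH = 4.47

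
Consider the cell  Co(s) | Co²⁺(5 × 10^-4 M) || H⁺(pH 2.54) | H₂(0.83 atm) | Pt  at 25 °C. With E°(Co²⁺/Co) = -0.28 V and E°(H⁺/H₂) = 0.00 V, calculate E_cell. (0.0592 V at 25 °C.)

The hydrogen couple is the cathode, so E°_cell = 0.28 V; n = 2.
[H⁺] = 10^(−2.54) = 0.0029 M, and Q = [Co²⁺]·P(H₂) / [H⁺]^2 = 49.9.
E = E° − (0.0592/2) log Q = 0.28 − (0.0592/2)(1.698) = 0.230 V.

0.23 V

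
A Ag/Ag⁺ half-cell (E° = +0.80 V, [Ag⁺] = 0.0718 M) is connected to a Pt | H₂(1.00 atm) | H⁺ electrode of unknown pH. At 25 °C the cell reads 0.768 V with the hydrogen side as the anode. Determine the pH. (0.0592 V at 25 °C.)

E°_cell = 0.80 V and n = 2.
log Q = n(E° − E)/0.0592 = 2×(0.80 − 0.768)/0.0592 = 1.081.
With Q = [H⁺]^2 / ([Ag⁺]^2·P(H₂)), solving for [H⁺] gives log[H⁺] = -0.603, so pH = 0.60.

pH = 0.60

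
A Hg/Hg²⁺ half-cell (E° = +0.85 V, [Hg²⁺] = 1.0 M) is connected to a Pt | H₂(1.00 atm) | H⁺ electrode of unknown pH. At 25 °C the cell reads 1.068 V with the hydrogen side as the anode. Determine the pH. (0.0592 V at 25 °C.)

pH = 3.68

E°_cell = 0.85 V and n = 2.
log Q = n(E° − E)/0.0592 = 2×(0.85 − 1.068)/0.0592 = -7.365.
With Q = [H⁺]^2 / ([Hg²⁺]·P(H₂)), solving for [H⁺] gives log[H⁺] = -3.682, so pH = 3.68.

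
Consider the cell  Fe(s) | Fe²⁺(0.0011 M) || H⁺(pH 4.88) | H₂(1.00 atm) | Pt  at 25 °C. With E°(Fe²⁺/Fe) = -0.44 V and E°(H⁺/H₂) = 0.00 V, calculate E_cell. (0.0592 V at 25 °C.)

The hydrogen couple is the cathode, so E°_cell = 0.44 V; n = 2.
[H⁺] = 10^(−4.88) = 1.3 × 10^-5 M, and Q = [Fe²⁺]·P(H₂) / [H⁺]^2 = 6.33 × 10^6.
E = E° − (0.0592/2) log Q = 0.44 − (0.0592/2)(6.801) = 0.239 V.

0.24 V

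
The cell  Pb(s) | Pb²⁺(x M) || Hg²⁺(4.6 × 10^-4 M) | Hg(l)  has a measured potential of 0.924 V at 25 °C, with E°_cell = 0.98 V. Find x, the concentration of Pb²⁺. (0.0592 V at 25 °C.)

From the Nernst equation, log Q = n(E° − E)/0.0592 = 2(0.98 − 0.924)/0.0592 = 1.892, so Q = 78.0.
With Q = [Pb²⁺]/[Hg²⁺] and the known concentrations, [Pb²⁺] in the numerator gives [Pb²⁺] = 0.036 M.

0.036 M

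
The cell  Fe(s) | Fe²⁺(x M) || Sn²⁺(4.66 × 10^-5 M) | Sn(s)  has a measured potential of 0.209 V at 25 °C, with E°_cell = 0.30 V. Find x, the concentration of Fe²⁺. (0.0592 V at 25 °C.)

From the Nernst equation, log Q = n(E° − E)/0.0592 = 2(0.30 − 0.209)/0.0592 = 3.074, so Q = 1190.
With Q = [Fe²⁺]/[Sn²⁺] and the known concentrations, [Fe²⁺] in the numerator gives [Fe²⁺] = 0.055 M.

0.055 M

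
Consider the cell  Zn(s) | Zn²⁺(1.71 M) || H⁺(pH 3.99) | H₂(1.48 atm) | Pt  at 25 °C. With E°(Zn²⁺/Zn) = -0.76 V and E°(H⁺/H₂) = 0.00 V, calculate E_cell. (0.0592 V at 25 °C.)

The hydrogen couple is the cathode, so E°_cell = 0.76 V; n = 2.
[H⁺] = 10^(−3.99) = 1 × 10^-4 M, and Q = [Zn²⁺]·P(H₂) / [H⁺]^2 = 2.42 × 10^8.
E = E° − (0.0592/2) log Q = 0.76 − (0.0592/2)(8.383) = 0.512 V.

0.51 V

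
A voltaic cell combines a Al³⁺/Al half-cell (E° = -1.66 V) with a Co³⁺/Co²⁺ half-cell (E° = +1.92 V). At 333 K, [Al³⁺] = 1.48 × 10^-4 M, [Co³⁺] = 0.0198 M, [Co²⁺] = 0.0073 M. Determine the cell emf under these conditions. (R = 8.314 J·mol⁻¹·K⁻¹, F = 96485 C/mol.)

3.69 V

The Co³⁺/Co²⁺ couple has the higher reduction potential and acts as the cathode, so E°_cell = +1.92 − (-1.66) = 3.58 V.
Balancing electrons gives n = 3; the reaction quotient is Q = [Al³⁺]·[Co²⁺]^3/[Co³⁺]^3 = 7.42 × 10^-6.
E = E° − (RT/nF) ln Q = 3.58 − (8.314×333)/(3×96485) × (-11.812) = 3.580 + 0.113 = 3.693 V.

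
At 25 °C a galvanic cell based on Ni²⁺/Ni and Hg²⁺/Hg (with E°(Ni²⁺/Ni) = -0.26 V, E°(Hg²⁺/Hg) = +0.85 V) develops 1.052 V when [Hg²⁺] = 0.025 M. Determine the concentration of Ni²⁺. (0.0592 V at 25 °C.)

From the Nernst equation, log Q = n(E° − E)/0.0592 = 2(1.11 − 1.052)/0.0592 = 1.959, so Q = 91.1.
With Q = [Ni²⁺]/[Hg²⁺] and the known concentrations, [Ni²⁺] in the numerator gives [Ni²⁺] = 2.3 M.

2.3 M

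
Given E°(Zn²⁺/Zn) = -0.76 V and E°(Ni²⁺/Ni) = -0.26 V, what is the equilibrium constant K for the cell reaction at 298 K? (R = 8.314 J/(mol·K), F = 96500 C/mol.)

E°_cell = -0.26 − (-0.76) = 0.50 V, with n = 2 electrons transferred.
At equilibrium E = 0, so the Nernst equation gives ln K = nFE°/RT = (2)(96500)(0.50)/((8.314)(298)) = 38.95.
K = e^38.95 = 8.2 × 10^16.

8.2 × 10^16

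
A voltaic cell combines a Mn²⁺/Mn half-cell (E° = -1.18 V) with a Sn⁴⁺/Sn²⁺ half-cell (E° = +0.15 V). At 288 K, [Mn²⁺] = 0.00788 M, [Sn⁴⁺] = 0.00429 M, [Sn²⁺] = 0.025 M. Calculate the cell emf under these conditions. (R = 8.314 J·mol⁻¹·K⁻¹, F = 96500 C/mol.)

The Sn⁴⁺/Sn²⁺ couple has the higher reduction potential and acts as the cathode, so E°_cell = +0.15 − (-1.18) = 1.33 V.
Balancing electrons gives n = 2; the reaction quotient is Q = [Mn²⁺]·[Sn²⁺]/[Sn⁴⁺] = 0.0459.
E = E° − (RT/nF) ln Q = 1.33 − (8.314×288)/(2×96500) × (-3.081) = 1.330 + 0.038 = 1.368 V.

1.37 V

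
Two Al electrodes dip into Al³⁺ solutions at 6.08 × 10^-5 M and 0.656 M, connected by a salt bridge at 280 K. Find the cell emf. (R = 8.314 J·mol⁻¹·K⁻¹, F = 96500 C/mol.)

Both half-cells are Al³⁺/Al, so E°_cell = 0. The concentrated side is the cathode; the cell reaction moves Al³⁺ from high to low concentration with n = 3.
Q = [Al³⁺]_dilute/[Al³⁺]_conc = 6.08 × 10^-5/0.656 = 9.27 × 10^-5.
E = 0 − (RT/nF) ln Q = −((8.314×280)/(3×96500))(-9.286) = 0.0747 V.

0.075 V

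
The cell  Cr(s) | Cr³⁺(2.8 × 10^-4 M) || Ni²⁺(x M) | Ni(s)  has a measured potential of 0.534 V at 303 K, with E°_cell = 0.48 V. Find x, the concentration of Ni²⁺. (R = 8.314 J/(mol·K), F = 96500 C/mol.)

0.27 M

From the Nernst equation, ln Q = nF(E° − E)/RT = 6×96500×(0.48 − 0.534)/(8.314×303) = -12.411, so Q = 4.07 × 10^-6.
With Q = [Cr³⁺]^2/[Ni²⁺]^3 and the known concentrations, [Ni²⁺]^3 in the denominator gives [Ni²⁺] = 0.27 M.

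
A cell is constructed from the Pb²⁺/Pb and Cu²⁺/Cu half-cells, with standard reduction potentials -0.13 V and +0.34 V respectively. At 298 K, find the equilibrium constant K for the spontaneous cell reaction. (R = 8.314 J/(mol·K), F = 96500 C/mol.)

8 × 10^15

E°_cell = +0.34 − (-0.13) = 0.47 V, with n = 2 electrons transferred.
At equilibrium E = 0, so the Nernst equation gives ln K = nFE°/RT = (2)(96500)(0.47)/((8.314)(298)) = 36.61.
K = e^36.61 = 8 × 10^15.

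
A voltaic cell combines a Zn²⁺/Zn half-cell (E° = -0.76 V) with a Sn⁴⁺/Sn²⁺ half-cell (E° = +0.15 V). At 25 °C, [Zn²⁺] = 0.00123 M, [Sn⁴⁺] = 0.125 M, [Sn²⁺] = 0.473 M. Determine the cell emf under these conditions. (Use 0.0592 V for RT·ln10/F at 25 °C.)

0.979 V

The Sn⁴⁺/Sn²⁺ couple has the higher reduction potential and acts as the cathode, so E°_cell = +0.15 − (-0.76) = 0.91 V.
Balancing electrons gives n = 2; the reaction quotient is Q = [Zn²⁺]·[Sn²⁺]/[Sn⁴⁺] = 0.00465.
At 25 °C, E = E° − (0.0592/n) log Q = 0.91 − (0.0592/2)(-2.332) = 0.910 + 0.069 = 0.979 V.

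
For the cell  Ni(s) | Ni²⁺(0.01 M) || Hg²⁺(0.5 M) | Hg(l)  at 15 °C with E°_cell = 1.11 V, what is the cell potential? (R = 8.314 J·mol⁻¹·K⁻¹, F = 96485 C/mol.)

Balancing electrons gives n = 2; the reaction quotient is Q = [Ni²⁺]/[Hg²⁺] = 0.0200.
E = E° − (RT/nF) ln Q = 1.11 − (8.314×288)/(2×96485) × (-3.912) = 1.110 + 0.049 = 1.159 V.

1.16 V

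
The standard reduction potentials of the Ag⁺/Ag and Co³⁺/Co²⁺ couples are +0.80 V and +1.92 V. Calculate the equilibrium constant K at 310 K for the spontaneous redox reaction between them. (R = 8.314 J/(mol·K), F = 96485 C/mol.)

1.6 × 10^18

E°_cell = +1.92 − (+0.80) = 1.12 V, with n = 1 electron transferred.
At equilibrium E = 0, so the Nernst equation gives ln K = nFE°/RT = (1)(96485)(1.12)/((8.314)(310)) = 41.93.
K = e^41.93 = 1.6 × 10^18.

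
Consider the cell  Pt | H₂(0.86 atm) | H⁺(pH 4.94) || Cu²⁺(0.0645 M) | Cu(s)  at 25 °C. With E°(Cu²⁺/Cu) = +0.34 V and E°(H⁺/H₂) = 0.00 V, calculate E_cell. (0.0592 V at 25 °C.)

The Cu²⁺/Cu couple is the cathode, so E°_cell = 0.34 V; n = 2.
[H⁺] = 10^(−4.94) = 1.1 × 10^-5 M, and Q = [H⁺]^2 / ([Cu²⁺]·P(H₂)) = 2.38 × 10^-9.
E = E° − (0.0592/2) log Q = 0.34 − (0.0592/2)(-8.624) = 0.595 V.

0.60 V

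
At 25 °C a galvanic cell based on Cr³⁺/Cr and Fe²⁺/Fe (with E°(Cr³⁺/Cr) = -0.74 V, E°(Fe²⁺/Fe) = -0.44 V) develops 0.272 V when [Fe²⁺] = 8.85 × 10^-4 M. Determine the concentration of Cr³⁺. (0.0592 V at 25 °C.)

From the Nernst equation, log Q = n(E° − E)/0.0592 = 6(0.30 − 0.272)/0.0592 = 2.838, so Q = 688.
With Q = [Cr³⁺]^2/[Fe²⁺]^3 and the known concentrations, [Cr³⁺]^2 in the numerator gives [Cr³⁺] = 6.9 × 10^-4 M.

6.9 × 10^-4 M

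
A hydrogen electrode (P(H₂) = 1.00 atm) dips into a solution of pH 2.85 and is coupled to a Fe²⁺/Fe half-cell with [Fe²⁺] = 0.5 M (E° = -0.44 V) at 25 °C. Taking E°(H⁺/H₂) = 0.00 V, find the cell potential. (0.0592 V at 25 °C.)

0.28 V

The hydrogen couple is the cathode, so E°_cell = 0.44 V; n = 2.
[H⁺] = 10^(−2.85) = 0.0014 M, and Q = [Fe²⁺]·P(H₂) / [H⁺]^2 = 2.51 × 10^5.
E = E° − (0.0592/2) log Q = 0.44 − (0.0592/2)(5.399) = 0.280 V.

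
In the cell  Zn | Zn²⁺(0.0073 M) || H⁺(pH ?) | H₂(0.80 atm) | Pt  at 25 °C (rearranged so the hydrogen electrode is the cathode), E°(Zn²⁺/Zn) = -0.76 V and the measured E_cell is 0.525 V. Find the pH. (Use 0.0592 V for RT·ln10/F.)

E°_cell = 0.76 V and n = 2.
log Q = n(E° − E)/0.0592 = 2×(0.76 − 0.525)/0.0592 = 7.939.
With Q = [Zn²⁺]·P(H₂) / [H⁺]^2, solving for [H⁺] gives log[H⁺] = -5.086, so pH = 5.09.

pH = 5.09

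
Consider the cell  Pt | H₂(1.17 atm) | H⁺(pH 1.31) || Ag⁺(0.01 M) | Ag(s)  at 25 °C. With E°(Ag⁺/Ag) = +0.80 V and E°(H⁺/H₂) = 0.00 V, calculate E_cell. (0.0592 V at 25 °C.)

The Ag⁺/Ag couple is the cathode, so E°_cell = 0.80 V; n = 2.
[H⁺] = 10^(−1.31) = 0.049 M, and Q = [H⁺]^2 / ([Ag⁺]^2·P(H₂)) = 20.5.
E = E° − (0.0592/2) log Q = 0.80 − (0.0592/2)(1.312) = 0.761 V.

0.76 V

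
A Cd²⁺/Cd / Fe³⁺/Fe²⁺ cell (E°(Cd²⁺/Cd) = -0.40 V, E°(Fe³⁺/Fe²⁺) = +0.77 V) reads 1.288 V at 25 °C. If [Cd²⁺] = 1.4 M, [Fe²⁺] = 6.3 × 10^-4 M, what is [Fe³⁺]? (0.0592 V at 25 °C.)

0.073 M

From the Nernst equation, log Q = n(E° − E)/0.0592 = 2(1.17 − 1.288)/0.0592 = -3.986, so Q = 1.03 × 10^-4.
With Q = [Cd²⁺]·[Fe²⁺]^2/[Fe³⁺]^2 and the known concentrations, [Fe³⁺]^2 in the denominator gives [Fe³⁺] = 0.073 M.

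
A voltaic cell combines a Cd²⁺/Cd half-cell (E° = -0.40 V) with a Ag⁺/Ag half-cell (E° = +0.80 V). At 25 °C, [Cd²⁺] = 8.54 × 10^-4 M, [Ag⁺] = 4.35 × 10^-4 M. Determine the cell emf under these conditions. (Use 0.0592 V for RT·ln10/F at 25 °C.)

The Ag⁺/Ag couple has the higher reduction potential and acts as the cathode, so E°_cell = +0.80 − (-0.40) = 1.20 V.
Balancing electrons gives n = 2; the reaction quotient is Q = [Cd²⁺]/[Ag⁺]^2 = 4510.
At 25 °C, E = E° − (0.0592/n) log Q = 1.20 − (0.0592/2)(3.654) = 1.200 − 0.108 = 1.092 V.

1.09 V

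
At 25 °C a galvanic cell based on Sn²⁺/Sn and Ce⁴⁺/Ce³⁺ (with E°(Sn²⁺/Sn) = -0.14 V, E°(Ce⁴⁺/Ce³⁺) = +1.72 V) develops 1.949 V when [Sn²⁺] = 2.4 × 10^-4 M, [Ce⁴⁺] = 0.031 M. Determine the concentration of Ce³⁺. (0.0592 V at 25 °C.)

0.063 M

From the Nernst equation, log Q = n(E° − E)/0.0592 = 2(1.86 − 1.949)/0.0592 = -3.007, so Q = 9.85 × 10^-4.
With Q = [Sn²⁺]·[Ce³⁺]^2/[Ce⁴⁺]^2 and the known concentrations, [Ce³⁺]^2 in the numerator gives [Ce³⁺] = 0.063 M.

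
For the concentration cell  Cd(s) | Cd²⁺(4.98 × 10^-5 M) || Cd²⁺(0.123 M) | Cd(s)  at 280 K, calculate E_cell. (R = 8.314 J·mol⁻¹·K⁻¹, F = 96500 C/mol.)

Both half-cells are Cd²⁺/Cd, so E°_cell = 0. The concentrated side is the cathode; the cell reaction moves Cd²⁺ from high to low concentration with n = 2.
Q = [Cd²⁺]_dilute/[Cd²⁺]_conc = 4.98 × 10^-5/0.123 = 4.05 × 10^-4.
E = 0 − (RT/nF) ln Q = −((8.314×280)/(2×96500))(-7.812) = 0.0942 V.

0.094 V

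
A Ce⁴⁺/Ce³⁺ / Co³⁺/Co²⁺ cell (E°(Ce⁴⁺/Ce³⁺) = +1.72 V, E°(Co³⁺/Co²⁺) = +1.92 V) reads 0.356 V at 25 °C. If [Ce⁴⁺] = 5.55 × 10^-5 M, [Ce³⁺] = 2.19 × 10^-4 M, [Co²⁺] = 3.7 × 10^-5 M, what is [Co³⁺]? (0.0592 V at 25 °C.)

From the Nernst equation, log Q = n(E° − E)/0.0592 = 1(0.20 − 0.356)/0.0592 = -2.635, so Q = 0.00232.
With Q = [Ce⁴⁺]·[Co²⁺]/([Ce³⁺]·[Co³⁺]) and the known concentrations, [Co³⁺] in the denominator gives [Co³⁺] = 0.004 M.

0.004 M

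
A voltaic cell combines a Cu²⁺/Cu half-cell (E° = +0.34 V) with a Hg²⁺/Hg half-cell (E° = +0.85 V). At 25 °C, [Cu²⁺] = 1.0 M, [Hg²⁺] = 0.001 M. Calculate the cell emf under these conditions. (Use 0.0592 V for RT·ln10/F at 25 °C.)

The Hg²⁺/Hg couple has the higher reduction potential and acts as the cathode, so E°_cell = +0.85 − (+0.34) = 0.51 V.
Balancing electrons gives n = 2; the reaction quotient is Q = [Cu²⁺]/[Hg²⁺] = 1000.
At 25 °C, E = E° − (0.0592/n) log Q = 0.51 − (0.0592/2)(3.000) = 0.510 − 0.089 = 0.421 V.

0.421 V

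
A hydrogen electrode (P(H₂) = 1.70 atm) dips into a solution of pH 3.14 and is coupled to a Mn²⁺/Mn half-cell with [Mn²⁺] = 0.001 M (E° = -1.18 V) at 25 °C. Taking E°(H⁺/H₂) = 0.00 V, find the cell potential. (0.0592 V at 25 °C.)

The hydrogen couple is the cathode, so E°_cell = 1.18 V; n = 2.
[H⁺] = 10^(−3.14) = 7.2 × 10^-4 M, and Q = [Mn²⁺]·P(H₂) / [H⁺]^2 = 3240.
E = E° − (0.0592/2) log Q = 1.18 − (0.0592/2)(3.510) = 1.076 V.

1.08 V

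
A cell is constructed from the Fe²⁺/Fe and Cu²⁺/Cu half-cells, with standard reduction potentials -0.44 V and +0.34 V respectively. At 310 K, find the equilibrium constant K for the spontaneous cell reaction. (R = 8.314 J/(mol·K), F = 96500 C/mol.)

E°_cell = +0.34 − (-0.44) = 0.78 V, with n = 2 electrons transferred.
At equilibrium E = 0, so the Nernst equation gives ln K = nFE°/RT = (2)(96500)(0.78)/((8.314)(310)) = 58.41.
K = e^58.41 = 2.3 × 10^25.

2.3 × 10^25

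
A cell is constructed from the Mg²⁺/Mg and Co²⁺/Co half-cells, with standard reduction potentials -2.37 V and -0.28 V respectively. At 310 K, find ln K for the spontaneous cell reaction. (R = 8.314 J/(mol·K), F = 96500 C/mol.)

E°_cell = -0.28 − (-2.37) = 2.09 V, with n = 2 electrons transferred.
At equilibrium E = 0, so the Nernst equation gives ln K = nFE°/RT = (2)(96500)(2.09)/((8.314)(310)) = 156.51.

ln K = 156.5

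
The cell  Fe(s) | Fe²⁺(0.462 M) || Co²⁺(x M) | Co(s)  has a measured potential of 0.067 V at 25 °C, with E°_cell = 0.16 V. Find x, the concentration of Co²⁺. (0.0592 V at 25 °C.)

From the Nernst equation, log Q = n(E° − E)/0.0592 = 2(0.16 − 0.067)/0.0592 = 3.142, so Q = 1390.
With Q = [Fe²⁺]/[Co²⁺] and the known concentrations, [Co²⁺] in the denominator gives [Co²⁺] = 3.3 × 10^-4 M.

3.3 × 10^-4 M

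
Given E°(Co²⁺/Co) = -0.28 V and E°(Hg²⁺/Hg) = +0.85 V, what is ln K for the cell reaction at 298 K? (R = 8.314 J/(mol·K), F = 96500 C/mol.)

E°_cell = +0.85 − (-0.28) = 1.13 V, with n = 2 electrons transferred.
At equilibrium E = 0, so the Nernst equation gives ln K = nFE°/RT = (2)(96500)(1.13)/((8.314)(298)) = 88.03.

ln K = 88.0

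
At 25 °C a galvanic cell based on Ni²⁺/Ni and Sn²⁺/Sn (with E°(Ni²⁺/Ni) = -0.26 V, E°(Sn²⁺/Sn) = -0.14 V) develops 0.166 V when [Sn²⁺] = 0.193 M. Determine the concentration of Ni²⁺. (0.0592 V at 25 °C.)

From the Nernst equation, log Q = n(E° − E)/0.0592 = 2(0.12 − 0.166)/0.0592 = -1.554, so Q = 0.0279.
With Q = [Ni²⁺]/[Sn²⁺] and the known concentrations, [Ni²⁺] in the numerator gives [Ni²⁺] = 0.0054 M.

0.0054 M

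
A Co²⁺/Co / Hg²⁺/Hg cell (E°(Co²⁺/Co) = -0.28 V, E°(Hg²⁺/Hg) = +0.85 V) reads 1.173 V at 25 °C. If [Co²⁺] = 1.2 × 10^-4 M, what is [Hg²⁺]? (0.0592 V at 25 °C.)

From the Nernst equation, log Q = n(E° − E)/0.0592 = 2(1.13 − 1.173)/0.0592 = -1.453, so Q = 0.0353.
With Q = [Co²⁺]/[Hg²⁺] and the known concentrations, [Hg²⁺] in the denominator gives [Hg²⁺] = 0.0034 M.

0.0034 M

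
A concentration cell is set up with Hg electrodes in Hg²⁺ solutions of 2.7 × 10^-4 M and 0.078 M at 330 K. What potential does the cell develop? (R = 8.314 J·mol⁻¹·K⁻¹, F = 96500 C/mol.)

0.081 V

Both half-cells are Hg²⁺/Hg, so E°_cell = 0. The concentrated side is the cathode; the cell reaction moves Hg²⁺ from high to low concentration with n = 2.
Q = [Hg²⁺]_dilute/[Hg²⁺]_conc = 2.7 × 10^-4/0.078 = 0.00346.
E = 0 − (RT/nF) ln Q = −((8.314×330)/(2×96500))(-5.666) = 0.0805 V.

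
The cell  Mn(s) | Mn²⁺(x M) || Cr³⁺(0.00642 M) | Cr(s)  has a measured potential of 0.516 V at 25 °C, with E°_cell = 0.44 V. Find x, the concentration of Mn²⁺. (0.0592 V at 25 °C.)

9.3 × 10^-5 M

From the Nernst equation, log Q = n(E° − E)/0.0592 = 6(0.44 − 0.516)/0.0592 = -7.703, so Q = 1.98 × 10^-8.
With Q = [Mn²⁺]^3/[Cr³⁺]^2 and the known concentrations, [Mn²⁺]^3 in the numerator gives [Mn²⁺] = 9.3 × 10^-5 M.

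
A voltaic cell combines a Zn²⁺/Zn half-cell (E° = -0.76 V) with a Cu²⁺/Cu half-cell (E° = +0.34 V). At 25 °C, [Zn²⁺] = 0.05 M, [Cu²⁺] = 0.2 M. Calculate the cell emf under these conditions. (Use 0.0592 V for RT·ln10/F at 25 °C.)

1.12 V

The Cu²⁺/Cu couple has the higher reduction potential and acts as the cathode, so E°_cell = +0.34 − (-0.76) = 1.10 V.
Balancing electrons gives n = 2; the reaction quotient is Q = [Zn²⁺]/[Cu²⁺] = 0.250.
At 25 °C, E = E° − (0.0592/n) log Q = 1.10 − (0.0592/2)(-0.602) = 1.100 + 0.018 = 1.118 V.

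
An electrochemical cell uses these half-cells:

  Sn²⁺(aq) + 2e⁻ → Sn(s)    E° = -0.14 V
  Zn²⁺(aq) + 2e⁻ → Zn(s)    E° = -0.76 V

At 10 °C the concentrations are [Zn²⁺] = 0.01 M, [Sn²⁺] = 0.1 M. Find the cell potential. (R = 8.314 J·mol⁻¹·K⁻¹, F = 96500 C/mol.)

The Sn²⁺/Sn couple has the higher reduction potential and acts as the cathode, so E°_cell = -0.14 − (-0.76) = 0.62 V.
Balancing electrons gives n = 2; the reaction quotient is Q = [Zn²⁺]/[Sn²⁺] = 0.100.
E = E° − (RT/nF) ln Q = 0.62 − (8.314×283)/(2×96500) × (-2.303) = 0.620 + 0.028 = 0.648 V.

0.648 V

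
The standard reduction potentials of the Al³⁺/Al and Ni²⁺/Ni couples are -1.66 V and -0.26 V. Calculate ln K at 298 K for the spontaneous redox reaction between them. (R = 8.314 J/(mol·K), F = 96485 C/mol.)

E°_cell = -0.26 − (-1.66) = 1.40 V, with n = 6 electrons transferred.
At equilibrium E = 0, so the Nernst equation gives ln K = nFE°/RT = (6)(96485)(1.40)/((8.314)(298)) = 327.12.

ln K = 327.1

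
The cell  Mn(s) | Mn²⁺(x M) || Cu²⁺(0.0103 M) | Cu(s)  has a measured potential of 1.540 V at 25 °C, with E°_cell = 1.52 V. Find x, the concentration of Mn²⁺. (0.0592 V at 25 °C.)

0.0022 M

From the Nernst equation, log Q = n(E° − E)/0.0592 = 2(1.52 − 1.540)/0.0592 = -0.676, so Q = 0.211.
With Q = [Mn²⁺]/[Cu²⁺] and the known concentrations, [Mn²⁺] in the numerator gives [Mn²⁺] = 0.0022 M.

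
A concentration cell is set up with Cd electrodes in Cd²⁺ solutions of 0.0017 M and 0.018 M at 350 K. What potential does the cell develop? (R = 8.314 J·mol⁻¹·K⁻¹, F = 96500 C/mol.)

0.036 V

Both half-cells are Cd²⁺/Cd, so E°_cell = 0. The concentrated side is the cathode; the cell reaction moves Cd²⁺ from high to low concentration with n = 2.
Q = [Cd²⁺]_dilute/[Cd²⁺]_conc = 0.0017/0.018 = 0.0944.
E = 0 − (RT/nF) ln Q = −((8.314×350)/(2×96500))(-2.360) = 0.0356 V.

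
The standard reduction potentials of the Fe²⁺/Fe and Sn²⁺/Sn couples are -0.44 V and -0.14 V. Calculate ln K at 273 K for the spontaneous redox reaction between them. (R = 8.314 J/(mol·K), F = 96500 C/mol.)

ln K = 25.5

E°_cell = -0.14 − (-0.44) = 0.30 V, with n = 2 electrons transferred.
At equilibrium E = 0, so the Nernst equation gives ln K = nFE°/RT = (2)(96500)(0.30)/((8.314)(273)) = 25.51.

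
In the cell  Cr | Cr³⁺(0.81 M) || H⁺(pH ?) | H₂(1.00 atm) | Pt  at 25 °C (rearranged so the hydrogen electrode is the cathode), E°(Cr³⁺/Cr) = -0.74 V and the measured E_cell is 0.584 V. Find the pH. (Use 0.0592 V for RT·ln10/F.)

E°_cell = 0.74 V and n = 6.
log Q = n(E° − E)/0.0592 = 6×(0.74 − 0.584)/0.0592 = 15.811.
With Q = [Cr³⁺]^2·P(H₂)^3 / [H⁺]^6, solving for [H⁺] gives log[H⁺] = -2.666, so pH = 2.67.

pH = 2.67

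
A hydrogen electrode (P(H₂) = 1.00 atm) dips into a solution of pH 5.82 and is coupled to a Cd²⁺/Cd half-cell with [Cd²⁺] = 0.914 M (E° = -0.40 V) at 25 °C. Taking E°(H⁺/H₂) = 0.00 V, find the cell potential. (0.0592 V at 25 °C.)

0.057 V

The hydrogen couple is the cathode, so E°_cell = 0.40 V; n = 2.
[H⁺] = 10^(−5.82) = 1.5 × 10^-6 M, and Q = [Cd²⁺]·P(H₂) / [H⁺]^2 = 3.99 × 10^11.
E = E° − (0.0592/2) log Q = 0.40 − (0.0592/2)(11.601) = 0.057 V.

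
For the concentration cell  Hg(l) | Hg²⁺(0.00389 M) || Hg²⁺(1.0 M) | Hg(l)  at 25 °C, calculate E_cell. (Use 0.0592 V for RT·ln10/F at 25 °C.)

Both half-cells are Hg²⁺/Hg, so E°_cell = 0. The concentrated side is the cathode; the cell reaction moves Hg²⁺ from high to low concentration with n = 2.
Q = [Hg²⁺]_dilute/[Hg²⁺]_conc = 0.00389/1.0 = 0.00389.
E = 0 − (0.0592/2) log Q = −(0.0592/2)(-2.410) = 0.0713 V.

0.071 V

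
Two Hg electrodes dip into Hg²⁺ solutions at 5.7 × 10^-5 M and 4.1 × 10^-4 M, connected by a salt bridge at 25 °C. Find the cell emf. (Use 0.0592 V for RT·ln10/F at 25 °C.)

0.025 V

Both half-cells are Hg²⁺/Hg, so E°_cell = 0. The concentrated side is the cathode; the cell reaction moves Hg²⁺ from high to low concentration with n = 2.
Q = [Hg²⁺]_dilute/[Hg²⁺]_conc = 5.7 × 10^-5/4.1 × 10^-4 = 0.139.
E = 0 − (0.0592/2) log Q = −(0.0592/2)(-0.857) = 0.0254 V.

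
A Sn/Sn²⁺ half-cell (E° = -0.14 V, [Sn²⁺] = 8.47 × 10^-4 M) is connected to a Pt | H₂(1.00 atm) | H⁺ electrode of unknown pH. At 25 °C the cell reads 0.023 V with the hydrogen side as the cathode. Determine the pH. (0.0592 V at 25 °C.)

E°_cell = 0.14 V and n = 2.
log Q = n(E° − E)/0.0592 = 2×(0.14 − 0.023)/0.0592 = 3.953.
With Q = [Sn²⁺]·P(H₂) / [H⁺]^2, solving for [H⁺] gives log[H⁺] = -3.512, so pH = 3.51.

pH = 3.51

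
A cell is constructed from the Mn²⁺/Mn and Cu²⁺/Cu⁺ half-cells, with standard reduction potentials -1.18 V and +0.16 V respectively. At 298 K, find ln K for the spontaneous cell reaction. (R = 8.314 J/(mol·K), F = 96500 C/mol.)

E°_cell = +0.16 − (-1.18) = 1.34 V, with n = 2 electrons transferred.
At equilibrium E = 0, so the Nernst equation gives ln K = nFE°/RT = (2)(96500)(1.34)/((8.314)(298)) = 104.38.

ln K = 104.4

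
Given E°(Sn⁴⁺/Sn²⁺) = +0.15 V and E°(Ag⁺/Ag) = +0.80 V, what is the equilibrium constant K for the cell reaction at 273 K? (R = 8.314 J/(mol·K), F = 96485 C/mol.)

1 × 10^24

E°_cell = +0.80 − (+0.15) = 0.65 V, with n = 2 electrons transferred.
At equilibrium E = 0, so the Nernst equation gives ln K = nFE°/RT = (2)(96485)(0.65)/((8.314)(273)) = 55.26.
K = e^55.26 = 1 × 10^24.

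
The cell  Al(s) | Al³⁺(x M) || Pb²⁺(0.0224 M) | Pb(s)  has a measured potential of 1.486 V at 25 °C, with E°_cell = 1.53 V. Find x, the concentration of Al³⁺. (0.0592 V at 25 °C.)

From the Nernst equation, log Q = n(E° − E)/0.0592 = 6(1.53 − 1.486)/0.0592 = 4.459, so Q = 2.88 × 10^4.
With Q = [Al³⁺]^2/[Pb²⁺]^3 and the known concentrations, [Al³⁺]^2 in the numerator gives [Al³⁺] = 0.57 M.

0.57 M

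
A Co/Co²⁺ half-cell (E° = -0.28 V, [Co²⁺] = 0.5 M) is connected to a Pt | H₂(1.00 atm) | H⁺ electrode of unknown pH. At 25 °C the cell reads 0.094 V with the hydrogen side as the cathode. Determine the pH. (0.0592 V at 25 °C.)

E°_cell = 0.28 V and n = 2.
log Q = n(E° − E)/0.0592 = 2×(0.28 − 0.094)/0.0592 = 6.284.
With Q = [Co²⁺]·P(H₂) / [H⁺]^2, solving for [H⁺] gives log[H⁺] = -3.292, so pH = 3.29.

pH = 3.29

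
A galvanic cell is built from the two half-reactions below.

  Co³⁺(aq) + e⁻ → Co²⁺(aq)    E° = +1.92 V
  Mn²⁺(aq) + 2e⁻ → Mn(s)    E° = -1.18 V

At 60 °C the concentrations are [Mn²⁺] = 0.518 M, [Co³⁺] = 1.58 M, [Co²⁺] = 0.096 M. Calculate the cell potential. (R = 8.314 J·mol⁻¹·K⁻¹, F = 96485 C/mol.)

3.19 V

The Co³⁺/Co²⁺ couple has the higher reduction potential and acts as the cathode, so E°_cell = +1.92 − (-1.18) = 3.10 V.
Balancing electrons gives n = 2; the reaction quotient is Q = [Mn²⁺]·[Co²⁺]^2/[Co³⁺]^2 = 0.00191.
E = E° − (RT/nF) ln Q = 3.10 − (8.314×333)/(2×96485) × (-6.259) = 3.100 + 0.090 = 3.190 V.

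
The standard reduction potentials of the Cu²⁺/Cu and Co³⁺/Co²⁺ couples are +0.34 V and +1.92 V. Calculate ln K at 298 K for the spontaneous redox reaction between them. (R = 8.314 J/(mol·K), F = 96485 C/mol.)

ln K = 123.1

E°_cell = +1.92 − (+0.34) = 1.58 V, with n = 2 electrons transferred.
At equilibrium E = 0, so the Nernst equation gives ln K = nFE°/RT = (2)(96485)(1.58)/((8.314)(298)) = 123.06.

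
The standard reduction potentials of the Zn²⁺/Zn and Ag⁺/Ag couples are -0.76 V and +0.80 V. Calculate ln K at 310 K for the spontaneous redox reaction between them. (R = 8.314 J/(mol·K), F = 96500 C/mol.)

ln K = 116.8

E°_cell = +0.80 − (-0.76) = 1.56 V, with n = 2 electrons transferred.
At equilibrium E = 0, so the Nernst equation gives ln K = nFE°/RT = (2)(96500)(1.56)/((8.314)(310)) = 116.82.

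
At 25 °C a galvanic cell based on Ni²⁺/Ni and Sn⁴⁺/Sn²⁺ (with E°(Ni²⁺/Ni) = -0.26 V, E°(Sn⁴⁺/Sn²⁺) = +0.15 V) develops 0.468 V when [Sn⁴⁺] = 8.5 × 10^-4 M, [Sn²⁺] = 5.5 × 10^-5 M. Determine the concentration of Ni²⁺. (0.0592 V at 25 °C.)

From the Nernst equation, log Q = n(E° − E)/0.0592 = 2(0.41 − 0.468)/0.0592 = -1.959, so Q = 0.0110.
With Q = [Ni²⁺]·[Sn²⁺]/[Sn⁴⁺] and the known concentrations, [Ni²⁺] in the numerator gives [Ni²⁺] = 0.17 M.

0.17 M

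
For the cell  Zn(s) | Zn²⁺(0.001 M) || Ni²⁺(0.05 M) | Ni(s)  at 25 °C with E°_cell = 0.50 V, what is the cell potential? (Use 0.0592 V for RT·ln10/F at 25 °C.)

Balancing electrons gives n = 2; the reaction quotient is Q = [Zn²⁺]/[Ni²⁺] = 0.0200.
At 25 °C, E = E° − (0.0592/n) log Q = 0.50 − (0.0592/2)(-1.699) = 0.500 + 0.050 = 0.550 V.

0.550 V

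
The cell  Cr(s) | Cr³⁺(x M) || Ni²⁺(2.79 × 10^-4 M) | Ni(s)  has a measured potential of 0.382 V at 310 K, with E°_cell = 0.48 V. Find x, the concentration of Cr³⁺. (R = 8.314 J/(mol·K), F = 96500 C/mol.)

0.28 M

From the Nernst equation, ln Q = nF(E° − E)/RT = 6×96500×(0.48 − 0.382)/(8.314×310) = 22.016, so Q = 3.64 × 10^9.
With Q = [Cr³⁺]^2/[Ni²⁺]^3 and the known concentrations, [Cr³⁺]^2 in the numerator gives [Cr³⁺] = 0.28 M.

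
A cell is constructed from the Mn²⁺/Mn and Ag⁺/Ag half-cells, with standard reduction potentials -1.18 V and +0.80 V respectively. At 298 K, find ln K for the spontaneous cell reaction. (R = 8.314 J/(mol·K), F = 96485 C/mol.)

ln K = 154.2

E°_cell = +0.80 − (-1.18) = 1.98 V, with n = 2 electrons transferred.
At equilibrium E = 0, so the Nernst equation gives ln K = nFE°/RT = (2)(96485)(1.98)/((8.314)(298)) = 154.22.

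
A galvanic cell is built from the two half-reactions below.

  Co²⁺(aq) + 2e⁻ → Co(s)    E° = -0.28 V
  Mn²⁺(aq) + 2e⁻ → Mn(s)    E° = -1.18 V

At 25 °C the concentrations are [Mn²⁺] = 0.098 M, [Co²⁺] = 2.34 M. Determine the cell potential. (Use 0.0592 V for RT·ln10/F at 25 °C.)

0.941 V

The Co²⁺/Co couple has the higher reduction potential and acts as the cathode, so E°_cell = -0.28 − (-1.18) = 0.90 V.
Balancing electrons gives n = 2; the reaction quotient is Q = [Mn²⁺]/[Co²⁺] = 0.0419.
At 25 °C, E = E° − (0.0592/n) log Q = 0.90 − (0.0592/2)(-1.378) = 0.900 + 0.041 = 0.941 V.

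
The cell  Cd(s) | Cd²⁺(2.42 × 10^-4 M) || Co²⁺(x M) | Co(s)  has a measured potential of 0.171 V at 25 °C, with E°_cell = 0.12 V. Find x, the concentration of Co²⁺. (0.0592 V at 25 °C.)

0.013 M

From the Nernst equation, log Q = n(E° − E)/0.0592 = 2(0.12 − 0.171)/0.0592 = -1.723, so Q = 0.0189.
With Q = [Cd²⁺]/[Co²⁺] and the known concentrations, [Co²⁺] in the denominator gives [Co²⁺] = 0.013 M.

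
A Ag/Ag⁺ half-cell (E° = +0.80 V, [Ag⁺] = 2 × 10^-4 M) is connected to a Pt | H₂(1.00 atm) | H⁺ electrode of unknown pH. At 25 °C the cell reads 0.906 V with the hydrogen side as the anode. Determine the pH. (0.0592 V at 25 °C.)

E°_cell = 0.80 V and n = 2.
log Q = n(E° − E)/0.0592 = 2×(0.80 − 0.906)/0.0592 = -3.581.
With Q = [H⁺]^2 / ([Ag⁺]^2·P(H₂)), solving for [H⁺] gives log[H⁺] = -5.490, so pH = 5.49.

pH = 5.49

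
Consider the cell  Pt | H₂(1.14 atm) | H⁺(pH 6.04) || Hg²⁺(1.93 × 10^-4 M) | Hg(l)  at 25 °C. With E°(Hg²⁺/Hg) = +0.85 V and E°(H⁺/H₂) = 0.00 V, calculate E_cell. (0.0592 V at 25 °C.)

The Hg²⁺/Hg couple is the cathode, so E°_cell = 0.85 V; n = 2.
[H⁺] = 10^(−6.04) = 9.1 × 10^-7 M, and Q = [H⁺]^2 / ([Hg²⁺]·P(H₂)) = 3.78 × 10^-9.
E = E° − (0.0592/2) log Q = 0.85 − (0.0592/2)(-8.422) = 1.099 V.

1.10 V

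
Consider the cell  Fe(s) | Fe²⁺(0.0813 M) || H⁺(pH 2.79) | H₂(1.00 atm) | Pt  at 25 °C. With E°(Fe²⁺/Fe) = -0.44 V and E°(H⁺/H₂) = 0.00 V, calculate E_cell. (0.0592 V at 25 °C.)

0.31 V

The hydrogen couple is the cathode, so E°_cell = 0.44 V; n = 2.
[H⁺] = 10^(−2.79) = 0.0016 M, and Q = [Fe²⁺]·P(H₂) / [H⁺]^2 = 3.09 × 10^4.
E = E° − (0.0592/2) log Q = 0.44 − (0.0592/2)(4.490) = 0.307 V.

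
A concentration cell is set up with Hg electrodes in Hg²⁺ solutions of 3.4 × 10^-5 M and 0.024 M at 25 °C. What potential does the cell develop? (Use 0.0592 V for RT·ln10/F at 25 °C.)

Both half-cells are Hg²⁺/Hg, so E°_cell = 0. The concentrated side is the cathode; the cell reaction moves Hg²⁺ from high to low concentration with n = 2.
Q = [Hg²⁺]_dilute/[Hg²⁺]_conc = 3.4 × 10^-5/0.024 = 0.00142.
E = 0 − (0.0592/2) log Q = −(0.0592/2)(-2.849) = 0.0843 V.

0.084 V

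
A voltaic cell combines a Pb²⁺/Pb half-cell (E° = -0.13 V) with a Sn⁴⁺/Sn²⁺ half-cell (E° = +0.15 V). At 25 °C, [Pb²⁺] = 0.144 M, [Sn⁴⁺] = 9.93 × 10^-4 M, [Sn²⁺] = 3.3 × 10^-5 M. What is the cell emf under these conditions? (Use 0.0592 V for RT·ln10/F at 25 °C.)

The Sn⁴⁺/Sn²⁺ couple has the higher reduction potential and acts as the cathode, so E°_cell = +0.15 − (-0.13) = 0.28 V.
Balancing electrons gives n = 2; the reaction quotient is Q = [Pb²⁺]·[Sn²⁺]/[Sn⁴⁺] = 0.00479.
At 25 °C, E = E° − (0.0592/n) log Q = 0.28 − (0.0592/2)(-2.320) = 0.280 + 0.069 = 0.349 V.

0.349 V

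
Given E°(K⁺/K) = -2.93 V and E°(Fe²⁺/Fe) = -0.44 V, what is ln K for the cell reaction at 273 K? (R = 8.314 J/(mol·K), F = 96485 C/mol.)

ln K = 211.7

E°_cell = -0.44 − (-2.93) = 2.49 V, with n = 2 electrons transferred.
At equilibrium E = 0, so the Nernst equation gives ln K = nFE°/RT = (2)(96485)(2.49)/((8.314)(273)) = 211.70.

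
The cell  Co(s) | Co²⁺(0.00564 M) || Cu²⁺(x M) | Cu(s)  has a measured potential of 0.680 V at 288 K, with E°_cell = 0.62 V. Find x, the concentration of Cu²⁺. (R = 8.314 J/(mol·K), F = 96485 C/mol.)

0.71 M

From the Nernst equation, ln Q = nF(E° − E)/RT = 2×96485×(0.62 − 0.680)/(8.314×288) = -4.835, so Q = 0.00794.
With Q = [Co²⁺]/[Cu²⁺] and the known concentrations, [Cu²⁺] in the denominator gives [Cu²⁺] = 0.71 M.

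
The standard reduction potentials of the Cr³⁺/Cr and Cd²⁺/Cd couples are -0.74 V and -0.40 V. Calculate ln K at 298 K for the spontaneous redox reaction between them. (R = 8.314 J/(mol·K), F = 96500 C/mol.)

ln K = 79.5

E°_cell = -0.40 − (-0.74) = 0.34 V, with n = 6 electrons transferred.
At equilibrium E = 0, so the Nernst equation gives ln K = nFE°/RT = (6)(96500)(0.34)/((8.314)(298)) = 79.46.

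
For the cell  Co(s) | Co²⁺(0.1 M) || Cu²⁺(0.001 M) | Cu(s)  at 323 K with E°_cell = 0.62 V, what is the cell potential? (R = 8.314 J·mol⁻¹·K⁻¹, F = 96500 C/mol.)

Balancing electrons gives n = 2; the reaction quotient is Q = [Co²⁺]/[Cu²⁺] = 100.
E = E° − (RT/nF) ln Q = 0.62 − (8.314×323)/(2×96500) × (4.605) = 0.620 − 0.064 = 0.556 V.

0.556 V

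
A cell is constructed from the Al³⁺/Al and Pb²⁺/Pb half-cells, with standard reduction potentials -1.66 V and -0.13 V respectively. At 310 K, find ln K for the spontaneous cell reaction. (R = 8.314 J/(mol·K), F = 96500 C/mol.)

E°_cell = -0.13 − (-1.66) = 1.53 V, with n = 6 electrons transferred.
At equilibrium E = 0, so the Nernst equation gives ln K = nFE°/RT = (6)(96500)(1.53)/((8.314)(310)) = 343.71.

ln K = 343.7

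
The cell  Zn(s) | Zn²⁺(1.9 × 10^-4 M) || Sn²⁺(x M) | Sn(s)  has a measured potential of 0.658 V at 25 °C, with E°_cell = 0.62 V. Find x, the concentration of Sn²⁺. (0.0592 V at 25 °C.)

0.0037 M

From the Nernst equation, log Q = n(E° − E)/0.0592 = 2(0.62 − 0.658)/0.0592 = -1.284, so Q = 0.0520.
With Q = [Zn²⁺]/[Sn²⁺] and the known concentrations, [Sn²⁺] in the denominator gives [Sn²⁺] = 0.0037 M.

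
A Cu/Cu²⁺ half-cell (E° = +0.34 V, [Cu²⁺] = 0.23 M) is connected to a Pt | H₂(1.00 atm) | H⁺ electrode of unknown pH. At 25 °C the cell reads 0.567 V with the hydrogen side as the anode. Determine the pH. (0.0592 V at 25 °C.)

pH = 4.15

E°_cell = 0.34 V and n = 2.
log Q = n(E° − E)/0.0592 = 2×(0.34 − 0.567)/0.0592 = -7.669.
With Q = [H⁺]^2 / ([Cu²⁺]·P(H₂)), solving for [H⁺] gives log[H⁺] = -4.154, so pH = 4.15.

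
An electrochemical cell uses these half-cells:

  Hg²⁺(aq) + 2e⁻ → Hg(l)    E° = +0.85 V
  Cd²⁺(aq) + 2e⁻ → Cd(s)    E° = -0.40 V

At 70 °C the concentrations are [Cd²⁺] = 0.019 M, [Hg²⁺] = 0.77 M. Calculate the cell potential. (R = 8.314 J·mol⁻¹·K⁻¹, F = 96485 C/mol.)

The Hg²⁺/Hg couple has the higher reduction potential and acts as the cathode, so E°_cell = +0.85 − (-0.40) = 1.25 V.
Balancing electrons gives n = 2; the reaction quotient is Q = [Cd²⁺]/[Hg²⁺] = 0.0247.
E = E° − (RT/nF) ln Q = 1.25 − (8.314×343)/(2×96485) × (-3.702) = 1.250 + 0.055 = 1.305 V.

1.30 V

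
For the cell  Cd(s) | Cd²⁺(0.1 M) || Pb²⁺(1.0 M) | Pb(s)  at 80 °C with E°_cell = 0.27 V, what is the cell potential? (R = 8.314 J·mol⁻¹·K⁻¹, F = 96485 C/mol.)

Balancing electrons gives n = 2; the reaction quotient is Q = [Cd²⁺]/[Pb²⁺] = 0.100.
E = E° − (RT/nF) ln Q = 0.27 − (8.314×353)/(2×96485) × (-2.303) = 0.270 + 0.035 = 0.305 V.

0.305 V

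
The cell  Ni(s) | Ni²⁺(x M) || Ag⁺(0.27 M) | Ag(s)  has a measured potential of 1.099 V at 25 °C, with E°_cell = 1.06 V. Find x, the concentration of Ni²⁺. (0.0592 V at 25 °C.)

0.0035 M

From the Nernst equation, log Q = n(E° − E)/0.0592 = 2(1.06 − 1.099)/0.0592 = -1.318, so Q = 0.0481.
With Q = [Ni²⁺]/[Ag⁺]^2 and the known concentrations, [Ni²⁺] in the numerator gives [Ni²⁺] = 0.0035 M.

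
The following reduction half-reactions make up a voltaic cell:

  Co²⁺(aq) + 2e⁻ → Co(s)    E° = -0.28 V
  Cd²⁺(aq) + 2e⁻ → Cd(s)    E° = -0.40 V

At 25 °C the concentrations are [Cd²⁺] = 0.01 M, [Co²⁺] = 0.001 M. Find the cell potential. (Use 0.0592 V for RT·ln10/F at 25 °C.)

0.090 V

The Co²⁺/Co couple has the higher reduction potential and acts as the cathode, so E°_cell = -0.28 − (-0.40) = 0.12 V.
Balancing electrons gives n = 2; the reaction quotient is Q = [Cd²⁺]/[Co²⁺] = 10.0.
At 25 °C, E = E° − (0.0592/n) log Q = 0.12 − (0.0592/2)(1.000) = 0.120 − 0.030 = 0.090 V.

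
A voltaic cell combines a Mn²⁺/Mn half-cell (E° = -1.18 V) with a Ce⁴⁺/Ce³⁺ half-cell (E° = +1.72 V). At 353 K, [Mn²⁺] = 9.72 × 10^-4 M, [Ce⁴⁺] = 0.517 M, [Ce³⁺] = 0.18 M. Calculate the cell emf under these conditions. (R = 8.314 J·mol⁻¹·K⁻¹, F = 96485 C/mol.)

3.04 V

The Ce⁴⁺/Ce³⁺ couple has the higher reduction potential and acts as the cathode, so E°_cell = +1.72 − (-1.18) = 2.90 V.
Balancing electrons gives n = 2; the reaction quotient is Q = [Mn²⁺]·[Ce³⁺]^2/[Ce⁴⁺]^2 = 1.18 × 10^-4.
E = E° − (RT/nF) ln Q = 2.90 − (8.314×353)/(2×96485) × (-9.046) = 2.900 + 0.138 = 3.038 V.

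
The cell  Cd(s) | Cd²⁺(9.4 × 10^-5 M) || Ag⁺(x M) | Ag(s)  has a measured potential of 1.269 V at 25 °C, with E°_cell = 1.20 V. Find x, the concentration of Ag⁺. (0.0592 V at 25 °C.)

From the Nernst equation, log Q = n(E° − E)/0.0592 = 2(1.20 − 1.269)/0.0592 = -2.331, so Q = 0.00467.
With Q = [Cd²⁺]/[Ag⁺]^2 and the known concentrations, [Ag⁺]^2 in the denominator gives [Ag⁺] = 0.14 M.

0.14 M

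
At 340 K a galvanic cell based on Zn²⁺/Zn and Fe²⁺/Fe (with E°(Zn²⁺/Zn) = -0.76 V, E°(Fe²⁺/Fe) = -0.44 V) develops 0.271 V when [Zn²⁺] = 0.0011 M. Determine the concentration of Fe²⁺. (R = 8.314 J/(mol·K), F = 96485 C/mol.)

3.9 × 10^-5 M

From the Nernst equation, ln Q = nF(E° − E)/RT = 2×96485×(0.32 − 0.271)/(8.314×340) = 3.345, so Q = 28.4.
With Q = [Zn²⁺]/[Fe²⁺] and the known concentrations, [Fe²⁺] in the denominator gives [Fe²⁺] = 3.9 × 10^-5 M.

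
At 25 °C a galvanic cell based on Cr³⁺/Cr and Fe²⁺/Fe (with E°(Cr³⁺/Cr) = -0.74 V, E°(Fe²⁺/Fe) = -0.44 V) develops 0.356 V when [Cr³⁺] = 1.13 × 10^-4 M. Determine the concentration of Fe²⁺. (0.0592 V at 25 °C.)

0.18 M

From the Nernst equation, log Q = n(E° − E)/0.0592 = 6(0.30 − 0.356)/0.0592 = -5.676, so Q = 2.11 × 10^-6.
With Q = [Cr³⁺]^2/[Fe²⁺]^3 and the known concentrations, [Fe²⁺]^3 in the denominator gives [Fe²⁺] = 0.18 M.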